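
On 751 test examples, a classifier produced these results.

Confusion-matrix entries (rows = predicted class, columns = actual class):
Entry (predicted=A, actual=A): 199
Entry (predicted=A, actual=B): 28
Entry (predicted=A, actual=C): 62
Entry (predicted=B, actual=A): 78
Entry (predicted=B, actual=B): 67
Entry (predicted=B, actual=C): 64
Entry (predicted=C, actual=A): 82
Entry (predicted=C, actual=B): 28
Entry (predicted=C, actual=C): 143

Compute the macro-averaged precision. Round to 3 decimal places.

Per-class precision (TP/(TP+FP)):
  A: TP=199, FP=28+62=90 → 199/289 = 0.6886
  B: TP=67, FP=78+64=142 → 67/209 = 0.3206
  C: TP=143, FP=82+28=110 → 143/253 = 0.5652
Macro-precision = mean = (0.6886 + 0.3206 + 0.5652) / 3 = 0.525

0.525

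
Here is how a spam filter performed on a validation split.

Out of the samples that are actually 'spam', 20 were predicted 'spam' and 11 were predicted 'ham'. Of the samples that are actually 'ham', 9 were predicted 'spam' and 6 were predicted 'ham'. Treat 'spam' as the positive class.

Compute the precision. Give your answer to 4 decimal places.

0.6897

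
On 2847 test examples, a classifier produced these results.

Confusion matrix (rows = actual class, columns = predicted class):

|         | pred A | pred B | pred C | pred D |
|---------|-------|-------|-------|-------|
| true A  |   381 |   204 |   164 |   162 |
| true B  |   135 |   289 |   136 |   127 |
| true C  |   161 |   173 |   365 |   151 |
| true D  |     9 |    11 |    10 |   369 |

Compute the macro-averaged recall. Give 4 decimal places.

Per-class recall (TP/(TP+FN)):
  A: TP=381, FN=204+164+162=530 → 381/911 = 0.41822
  B: TP=289, FN=135+136+127=398 → 289/687 = 0.42067
  C: TP=365, FN=161+173+151=485 → 365/850 = 0.42941
  D: TP=369, FN=9+11+10=30 → 369/399 = 0.92481
Macro-recall = mean = (0.41822 + 0.42067 + 0.42941 + 0.92481) / 4 = 0.5483

0.5483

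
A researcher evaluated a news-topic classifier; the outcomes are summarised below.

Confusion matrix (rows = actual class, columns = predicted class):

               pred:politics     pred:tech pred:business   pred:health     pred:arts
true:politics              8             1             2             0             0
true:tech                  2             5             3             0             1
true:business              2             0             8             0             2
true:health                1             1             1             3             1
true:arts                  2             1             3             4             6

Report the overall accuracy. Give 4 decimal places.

Accuracy = trace / total = (8+5+8+3+6=30) / 57 = 30/57 = 0.5263

0.5263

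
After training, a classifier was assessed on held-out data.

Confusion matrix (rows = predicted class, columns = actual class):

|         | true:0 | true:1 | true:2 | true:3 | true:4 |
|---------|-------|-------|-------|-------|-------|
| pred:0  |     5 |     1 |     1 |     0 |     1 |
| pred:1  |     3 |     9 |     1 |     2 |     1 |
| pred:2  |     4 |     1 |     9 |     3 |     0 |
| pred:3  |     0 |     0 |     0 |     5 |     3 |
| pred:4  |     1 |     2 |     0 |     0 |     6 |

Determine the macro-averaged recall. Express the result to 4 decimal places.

Per-class recall (TP/(TP+FN)):
  0: TP=5, FN=3+4+0+1=8 → 5/13 = 0.38462
  1: TP=9, FN=1+1+0+2=4 → 9/13 = 0.69231
  2: TP=9, FN=1+1+0+0=2 → 9/11 = 0.81818
  3: TP=5, FN=0+2+3+0=5 → 5/10 = 0.50000
  4: TP=6, FN=1+1+0+3=5 → 6/11 = 0.54545
Macro-recall = mean = (0.38462 + 0.69231 + 0.81818 + 0.50000 + 0.54545) / 5 = 0.5881

0.5881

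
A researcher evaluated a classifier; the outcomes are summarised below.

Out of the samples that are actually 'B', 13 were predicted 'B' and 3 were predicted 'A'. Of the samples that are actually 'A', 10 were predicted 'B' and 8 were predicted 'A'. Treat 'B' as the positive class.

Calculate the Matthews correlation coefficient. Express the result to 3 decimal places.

MCC = (TP·TN − FP·FN) / √((TP+FP)(TP+FN)(TN+FP)(TN+FN))
Numerator = 13·8 − 10·3 = 74
Denominator = √(23·16·18·11) = √72864 = 269.9333
MCC = 74 / 269.9333 = 0.274

0.274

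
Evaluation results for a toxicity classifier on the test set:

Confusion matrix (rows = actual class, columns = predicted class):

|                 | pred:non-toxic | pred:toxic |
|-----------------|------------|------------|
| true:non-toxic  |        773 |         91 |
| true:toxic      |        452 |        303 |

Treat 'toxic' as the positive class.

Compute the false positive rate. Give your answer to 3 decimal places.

FPR = FP/(FP+TN) = 91/(91+773) = 0.105

0.105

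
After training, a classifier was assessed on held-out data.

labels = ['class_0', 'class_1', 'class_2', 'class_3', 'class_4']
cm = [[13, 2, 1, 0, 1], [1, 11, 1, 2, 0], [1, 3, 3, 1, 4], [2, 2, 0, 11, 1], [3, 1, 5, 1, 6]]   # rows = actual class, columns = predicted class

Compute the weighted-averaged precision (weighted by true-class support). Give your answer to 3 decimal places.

Per-class precision (TP/(TP+FP)):
  class_0: TP=13, FP=1+1+2+3=7 → 13/20 = 0.6500
  class_1: TP=11, FP=2+3+2+1=8 → 11/19 = 0.5789
  class_2: TP=3, FP=1+1+0+5=7 → 3/10 = 0.3000
  class_3: TP=11, FP=0+2+1+1=4 → 11/15 = 0.7333
  class_4: TP=6, FP=1+0+4+1=6 → 6/12 = 0.5000
Weighted-precision = Σ (supportᵢ/N)·precisionᵢ with N=76: (17/76)·0.6500 + (15/76)·0.5789 + (12/76)·0.3000 + (16/76)·0.7333 + (16/76)·0.5000 = 0.567

0.567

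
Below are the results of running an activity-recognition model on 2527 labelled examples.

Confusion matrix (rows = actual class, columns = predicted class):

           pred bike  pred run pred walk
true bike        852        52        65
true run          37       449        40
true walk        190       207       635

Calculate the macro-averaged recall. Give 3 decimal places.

0.783

Per-class recall (TP/(TP+FN)):
  bike: TP=852, FN=52+65=117 → 852/969 = 0.8793
  run: TP=449, FN=37+40=77 → 449/526 = 0.8536
  walk: TP=635, FN=190+207=397 → 635/1032 = 0.6153
Macro-recall = mean = (0.8793 + 0.8536 + 0.6153) / 3 = 0.783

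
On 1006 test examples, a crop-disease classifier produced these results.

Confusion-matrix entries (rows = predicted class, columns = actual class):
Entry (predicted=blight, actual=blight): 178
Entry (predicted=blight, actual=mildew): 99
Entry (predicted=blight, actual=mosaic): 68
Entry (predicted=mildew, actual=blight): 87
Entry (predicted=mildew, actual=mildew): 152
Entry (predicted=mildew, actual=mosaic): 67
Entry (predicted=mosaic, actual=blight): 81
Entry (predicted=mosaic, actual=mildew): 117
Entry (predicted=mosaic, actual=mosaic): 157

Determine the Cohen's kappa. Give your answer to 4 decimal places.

Observed agreement pₒ = trace/N = 487/1006 = 0.48410
Expected agreement pₑ = Σ (rowᵢ·colᵢ)/N² = (346·345 + 368·306 + 292·355)/1006² = 0.33165
κ = (pₒ − pₑ)/(1 − pₑ) = (0.48410 − 0.33165)/(1 − 0.33165) = 0.2281

0.2281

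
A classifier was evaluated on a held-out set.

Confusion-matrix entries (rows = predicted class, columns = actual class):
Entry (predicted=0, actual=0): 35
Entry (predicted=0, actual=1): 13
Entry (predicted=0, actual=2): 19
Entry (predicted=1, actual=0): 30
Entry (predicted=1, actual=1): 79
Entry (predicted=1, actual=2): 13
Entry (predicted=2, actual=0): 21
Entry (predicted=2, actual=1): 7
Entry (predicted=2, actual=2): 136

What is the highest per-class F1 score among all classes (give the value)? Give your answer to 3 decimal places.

0.819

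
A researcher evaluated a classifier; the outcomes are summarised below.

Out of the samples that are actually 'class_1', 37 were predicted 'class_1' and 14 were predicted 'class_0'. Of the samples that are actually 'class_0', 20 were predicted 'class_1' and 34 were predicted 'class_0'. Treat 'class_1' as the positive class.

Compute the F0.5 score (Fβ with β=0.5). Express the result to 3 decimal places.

0.663

Fβ = (1+β²)·TP / ((1+β²)·TP + β²·FN + FP), with β²=1/4
= 1.25·37 / (1.25·37 + 0.25·14 + 20) = 0.663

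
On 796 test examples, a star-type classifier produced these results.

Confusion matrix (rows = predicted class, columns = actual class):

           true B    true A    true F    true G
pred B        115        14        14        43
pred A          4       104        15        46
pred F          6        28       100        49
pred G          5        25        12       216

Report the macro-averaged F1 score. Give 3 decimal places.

0.666

Per-class F1 score (2·TP/(2·TP+FP+FN)):
  B: TP=115, FP=14+14+43=71, FN=4+6+5=15 → 230/316 = 0.7278
  A: TP=104, FP=4+15+46=65, FN=14+28+25=67 → 208/340 = 0.6118
  F: TP=100, FP=6+28+49=83, FN=14+15+12=41 → 200/324 = 0.6173
  G: TP=216, FP=5+25+12=42, FN=43+46+49=138 → 432/612 = 0.7059
Macro-F1 score = mean = (0.7278 + 0.6118 + 0.6173 + 0.7059) / 4 = 0.666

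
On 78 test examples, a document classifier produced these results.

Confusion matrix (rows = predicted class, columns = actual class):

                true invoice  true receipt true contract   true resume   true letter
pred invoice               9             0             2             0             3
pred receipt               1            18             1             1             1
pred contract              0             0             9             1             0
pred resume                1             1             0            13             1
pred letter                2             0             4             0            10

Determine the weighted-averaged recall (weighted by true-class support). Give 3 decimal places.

Per-class recall (TP/(TP+FN)):
  invoice: TP=9, FN=1+0+1+2=4 → 9/13 = 0.6923
  receipt: TP=18, FN=0+0+1+0=1 → 18/19 = 0.9474
  contract: TP=9, FN=2+1+0+4=7 → 9/16 = 0.5625
  resume: TP=13, FN=0+1+1+0=2 → 13/15 = 0.8667
  letter: TP=10, FN=3+1+0+1=5 → 10/15 = 0.6667
Weighted-recall = Σ (supportᵢ/N)·recallᵢ with N=78: (13/78)·0.6923 + (19/78)·0.9474 + (16/78)·0.5625 + (15/78)·0.8667 + (15/78)·0.6667 = 0.756

0.756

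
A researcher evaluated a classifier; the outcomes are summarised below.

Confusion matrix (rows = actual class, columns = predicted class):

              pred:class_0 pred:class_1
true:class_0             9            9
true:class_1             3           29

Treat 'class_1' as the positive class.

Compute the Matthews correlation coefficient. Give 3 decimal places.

0.457

MCC = (TP·TN − FP·FN) / √((TP+FP)(TP+FN)(TN+FP)(TN+FN))
Numerator = 29·9 − 9·3 = 234
Denominator = √(38·32·18·12) = √262656 = 512.4998
MCC = 234 / 512.4998 = 0.457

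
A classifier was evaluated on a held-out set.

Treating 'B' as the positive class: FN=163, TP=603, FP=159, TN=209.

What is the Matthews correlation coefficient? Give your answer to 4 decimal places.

MCC = (TP·TN − FP·FN) / √((TP+FP)(TP+FN)(TN+FP)(TN+FN))
Numerator = 603·209 − 159·163 = 100110
Denominator = √(762·766·368·372) = √79905100032 = 282674.9017
MCC = 100110 / 282674.9017 = 0.3542

0.3542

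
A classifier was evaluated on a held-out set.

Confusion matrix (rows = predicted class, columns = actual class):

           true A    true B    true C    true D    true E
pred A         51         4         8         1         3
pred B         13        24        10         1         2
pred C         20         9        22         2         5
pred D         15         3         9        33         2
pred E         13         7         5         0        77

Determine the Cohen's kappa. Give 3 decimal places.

Observed agreement pₒ = trace/N = 207/339 = 0.6106
Expected agreement pₑ = Σ (rowᵢ·colᵢ)/N² = (112·67 + 47·50 + 54·58 + 37·62 + 89·102)/339² = 0.2120
κ = (pₒ − pₑ)/(1 − pₑ) = (0.6106 − 0.2120)/(1 − 0.2120) = 0.506

0.506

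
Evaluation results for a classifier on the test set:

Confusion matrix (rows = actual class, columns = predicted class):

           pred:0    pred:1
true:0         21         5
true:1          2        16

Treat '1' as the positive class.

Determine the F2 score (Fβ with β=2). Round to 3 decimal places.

0.860

Fβ = (1+β²)·TP / ((1+β²)·TP + β²·FN + FP), with β²=4
= 5·16 / (5·16 + 4·2 + 5) = 0.860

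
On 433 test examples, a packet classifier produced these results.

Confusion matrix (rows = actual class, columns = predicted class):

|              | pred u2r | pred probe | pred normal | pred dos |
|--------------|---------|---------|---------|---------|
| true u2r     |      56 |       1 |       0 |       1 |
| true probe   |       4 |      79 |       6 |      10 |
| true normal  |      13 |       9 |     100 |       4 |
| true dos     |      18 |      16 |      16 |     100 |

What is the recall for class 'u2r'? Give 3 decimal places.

0.966

recall = TP/(TP+FN).
u2r: TP=56, FN=1+0+1=2 → 56/58 = 0.9655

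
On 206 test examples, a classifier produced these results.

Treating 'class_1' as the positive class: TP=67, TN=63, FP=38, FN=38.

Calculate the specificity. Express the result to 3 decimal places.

Specificity = TN/(TN+FP) = 63/(63+38) = 0.624

0.624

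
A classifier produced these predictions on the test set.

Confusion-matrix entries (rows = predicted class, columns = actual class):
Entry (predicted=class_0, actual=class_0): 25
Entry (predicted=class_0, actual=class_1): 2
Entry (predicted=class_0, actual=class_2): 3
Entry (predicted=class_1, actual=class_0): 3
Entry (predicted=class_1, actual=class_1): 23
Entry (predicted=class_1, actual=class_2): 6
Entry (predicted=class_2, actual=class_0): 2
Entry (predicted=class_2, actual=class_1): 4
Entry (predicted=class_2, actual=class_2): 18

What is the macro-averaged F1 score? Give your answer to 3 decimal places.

Per-class F1 score (2·TP/(2·TP+FP+FN)):
  class_0: TP=25, FP=2+3=5, FN=3+2=5 → 50/60 = 0.8333
  class_1: TP=23, FP=3+6=9, FN=2+4=6 → 46/61 = 0.7541
  class_2: TP=18, FP=2+4=6, FN=3+6=9 → 36/51 = 0.7059
Macro-F1 score = mean = (0.8333 + 0.7541 + 0.7059) / 3 = 0.764

0.764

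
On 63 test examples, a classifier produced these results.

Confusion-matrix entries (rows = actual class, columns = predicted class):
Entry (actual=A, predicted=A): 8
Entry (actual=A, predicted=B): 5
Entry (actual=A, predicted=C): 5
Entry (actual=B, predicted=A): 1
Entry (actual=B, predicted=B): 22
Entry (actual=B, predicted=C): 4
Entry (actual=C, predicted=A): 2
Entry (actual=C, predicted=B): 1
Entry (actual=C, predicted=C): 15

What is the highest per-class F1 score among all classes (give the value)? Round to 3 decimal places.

0.800

Per-class F1 score (2·TP/(2·TP+FP+FN)):
  A: TP=8, FP=1+2=3, FN=5+5=10 → 16/29 = 0.5517
  B: TP=22, FP=5+1=6, FN=1+4=5 → 44/55 = 0.8000
  C: TP=15, FP=5+4=9, FN=2+1=3 → 30/42 = 0.7143
Highest is class 'B' with F1 score = 0.800.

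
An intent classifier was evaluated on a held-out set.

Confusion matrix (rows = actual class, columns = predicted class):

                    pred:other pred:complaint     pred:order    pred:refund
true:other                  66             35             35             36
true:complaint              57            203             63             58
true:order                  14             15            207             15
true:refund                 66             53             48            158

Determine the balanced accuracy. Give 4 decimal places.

Balanced accuracy = mean of per-class recall.
  other: recall = 66/172 = 0.38372
  complaint: recall = 203/381 = 0.53281
  order: recall = 207/251 = 0.82470
  refund: recall = 158/325 = 0.48615
Mean = (0.38372 + 0.53281 + 0.82470 + 0.48615) / 4 = 0.5568

0.5568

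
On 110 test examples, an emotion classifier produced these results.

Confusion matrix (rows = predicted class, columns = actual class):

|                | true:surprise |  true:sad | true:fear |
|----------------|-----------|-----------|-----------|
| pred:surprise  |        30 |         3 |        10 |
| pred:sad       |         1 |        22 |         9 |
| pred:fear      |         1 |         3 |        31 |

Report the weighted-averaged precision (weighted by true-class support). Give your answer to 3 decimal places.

0.781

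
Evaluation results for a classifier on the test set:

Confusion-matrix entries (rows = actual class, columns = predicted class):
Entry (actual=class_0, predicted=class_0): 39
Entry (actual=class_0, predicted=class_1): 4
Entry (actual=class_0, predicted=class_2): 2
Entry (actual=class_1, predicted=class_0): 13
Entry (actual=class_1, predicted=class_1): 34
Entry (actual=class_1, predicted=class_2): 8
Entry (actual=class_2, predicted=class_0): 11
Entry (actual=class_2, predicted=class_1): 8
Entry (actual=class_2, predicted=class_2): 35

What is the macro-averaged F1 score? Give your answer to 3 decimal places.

0.701

Per-class F1 score (2·TP/(2·TP+FP+FN)):
  class_0: TP=39, FP=13+11=24, FN=4+2=6 → 78/108 = 0.7222
  class_1: TP=34, FP=4+8=12, FN=13+8=21 → 68/101 = 0.6733
  class_2: TP=35, FP=2+8=10, FN=11+8=19 → 70/99 = 0.7071
Macro-F1 score = mean = (0.7222 + 0.6733 + 0.7071) / 3 = 0.701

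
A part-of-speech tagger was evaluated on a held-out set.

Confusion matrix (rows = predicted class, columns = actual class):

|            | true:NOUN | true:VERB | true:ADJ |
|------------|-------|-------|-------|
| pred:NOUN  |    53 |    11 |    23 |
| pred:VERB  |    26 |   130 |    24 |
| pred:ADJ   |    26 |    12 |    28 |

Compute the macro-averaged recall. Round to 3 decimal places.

Per-class recall (TP/(TP+FN)):
  NOUN: TP=53, FN=26+26=52 → 53/105 = 0.5048
  VERB: TP=130, FN=11+12=23 → 130/153 = 0.8497
  ADJ: TP=28, FN=23+24=47 → 28/75 = 0.3733
Macro-recall = mean = (0.5048 + 0.8497 + 0.3733) / 3 = 0.576

0.576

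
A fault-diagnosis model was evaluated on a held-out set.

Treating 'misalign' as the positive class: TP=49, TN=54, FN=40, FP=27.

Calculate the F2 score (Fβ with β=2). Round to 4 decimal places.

0.5671

Fβ = (1+β²)·TP / ((1+β²)·TP + β²·FN + FP), with β²=4
= 5·49 / (5·49 + 4·40 + 27) = 0.5671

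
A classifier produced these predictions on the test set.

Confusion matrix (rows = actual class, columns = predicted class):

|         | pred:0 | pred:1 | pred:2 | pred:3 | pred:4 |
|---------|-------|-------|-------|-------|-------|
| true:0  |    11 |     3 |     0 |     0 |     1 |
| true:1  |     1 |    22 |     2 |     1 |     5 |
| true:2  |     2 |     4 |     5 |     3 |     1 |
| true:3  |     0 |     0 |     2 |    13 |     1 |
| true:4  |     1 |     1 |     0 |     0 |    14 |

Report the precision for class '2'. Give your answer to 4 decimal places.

precision = TP/(TP+FP).
2: TP=5, FP=0+2+2+0=4 → 5/9 = 0.55556

0.5556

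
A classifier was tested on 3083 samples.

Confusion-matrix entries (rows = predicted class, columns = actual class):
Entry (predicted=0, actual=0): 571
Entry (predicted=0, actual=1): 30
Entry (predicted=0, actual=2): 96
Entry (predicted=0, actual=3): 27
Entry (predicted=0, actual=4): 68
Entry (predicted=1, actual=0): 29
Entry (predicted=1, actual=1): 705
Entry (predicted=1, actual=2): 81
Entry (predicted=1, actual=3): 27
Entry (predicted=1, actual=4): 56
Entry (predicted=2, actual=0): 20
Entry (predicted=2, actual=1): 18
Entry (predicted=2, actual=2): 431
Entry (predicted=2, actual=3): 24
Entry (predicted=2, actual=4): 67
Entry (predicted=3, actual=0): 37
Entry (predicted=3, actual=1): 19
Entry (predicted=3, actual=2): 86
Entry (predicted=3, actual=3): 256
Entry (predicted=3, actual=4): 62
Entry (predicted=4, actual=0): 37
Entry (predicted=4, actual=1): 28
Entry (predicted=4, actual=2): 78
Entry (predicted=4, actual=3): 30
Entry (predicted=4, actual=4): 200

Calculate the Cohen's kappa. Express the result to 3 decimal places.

0.620

Observed agreement pₒ = trace/N = 2163/3083 = 0.7016
Expected agreement pₑ = Σ (rowᵢ·colᵢ)/N² = (694·792 + 800·898 + 772·560 + 364·460 + 453·373)/3083² = 0.2143
κ = (pₒ − pₑ)/(1 − pₑ) = (0.7016 − 0.2143)/(1 − 0.2143) = 0.620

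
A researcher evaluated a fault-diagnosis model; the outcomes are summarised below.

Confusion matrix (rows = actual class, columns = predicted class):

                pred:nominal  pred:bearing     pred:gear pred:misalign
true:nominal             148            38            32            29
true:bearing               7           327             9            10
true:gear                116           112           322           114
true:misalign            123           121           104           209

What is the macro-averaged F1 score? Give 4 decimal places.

Per-class F1 score (2·TP/(2·TP+FP+FN)):
  nominal: TP=148, FP=7+116+123=246, FN=38+32+29=99 → 296/641 = 0.46178
  bearing: TP=327, FP=38+112+121=271, FN=7+9+10=26 → 654/951 = 0.68770
  gear: TP=322, FP=32+9+104=145, FN=116+112+114=342 → 644/1131 = 0.56941
  misalign: TP=209, FP=29+10+114=153, FN=123+121+104=348 → 418/919 = 0.45484
Macro-F1 score = mean = (0.46178 + 0.68770 + 0.56941 + 0.45484) / 4 = 0.5434

0.5434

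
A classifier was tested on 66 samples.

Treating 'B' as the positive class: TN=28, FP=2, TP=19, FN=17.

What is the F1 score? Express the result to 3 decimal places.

0.667

Precision = TP/(TP+FP) = 19/21 = 0.9048
Recall = TP/(TP+FN) = 19/36 = 0.5278
F1 = 2·TP/(2·TP+FP+FN) = 38/57 = 0.667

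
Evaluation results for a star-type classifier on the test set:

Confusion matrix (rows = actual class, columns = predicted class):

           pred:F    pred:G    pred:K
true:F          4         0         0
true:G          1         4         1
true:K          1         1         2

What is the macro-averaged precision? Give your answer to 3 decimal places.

Per-class precision (TP/(TP+FP)):
  F: TP=4, FP=1+1=2 → 4/6 = 0.6667
  G: TP=4, FP=0+1=1 → 4/5 = 0.8000
  K: TP=2, FP=0+1=1 → 2/3 = 0.6667
Macro-precision = mean = (0.6667 + 0.8000 + 0.6667) / 3 = 0.711

0.711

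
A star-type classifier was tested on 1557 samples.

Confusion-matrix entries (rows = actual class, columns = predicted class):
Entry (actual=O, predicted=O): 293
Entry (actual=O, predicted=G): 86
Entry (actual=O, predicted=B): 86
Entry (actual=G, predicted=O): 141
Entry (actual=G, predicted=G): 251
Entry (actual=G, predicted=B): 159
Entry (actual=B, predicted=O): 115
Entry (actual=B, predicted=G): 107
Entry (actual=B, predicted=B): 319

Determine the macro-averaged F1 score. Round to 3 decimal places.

Per-class F1 score (2·TP/(2·TP+FP+FN)):
  O: TP=293, FP=141+115=256, FN=86+86=172 → 586/1014 = 0.5779
  G: TP=251, FP=86+107=193, FN=141+159=300 → 502/995 = 0.5045
  B: TP=319, FP=86+159=245, FN=115+107=222 → 638/1105 = 0.5774
Macro-F1 score = mean = (0.5779 + 0.5045 + 0.5774) / 3 = 0.553

0.553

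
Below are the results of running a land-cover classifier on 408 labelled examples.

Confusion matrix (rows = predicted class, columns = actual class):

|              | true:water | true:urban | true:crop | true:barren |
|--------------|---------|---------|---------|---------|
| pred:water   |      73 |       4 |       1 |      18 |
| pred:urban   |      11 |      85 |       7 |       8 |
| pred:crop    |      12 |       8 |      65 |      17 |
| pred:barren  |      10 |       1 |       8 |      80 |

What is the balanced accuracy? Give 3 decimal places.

0.752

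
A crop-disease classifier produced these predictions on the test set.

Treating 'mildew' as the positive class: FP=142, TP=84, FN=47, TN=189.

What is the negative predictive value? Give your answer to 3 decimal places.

NPV = TN/(TN+FN) = 189/(189+47) = 0.801

0.801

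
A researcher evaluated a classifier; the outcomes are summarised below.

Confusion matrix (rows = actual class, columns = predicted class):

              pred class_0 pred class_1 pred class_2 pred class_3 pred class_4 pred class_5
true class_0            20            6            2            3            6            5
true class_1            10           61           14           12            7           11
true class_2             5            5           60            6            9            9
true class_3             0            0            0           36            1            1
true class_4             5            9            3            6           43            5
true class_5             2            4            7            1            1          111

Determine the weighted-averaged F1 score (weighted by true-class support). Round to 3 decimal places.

0.675

Per-class F1 score (2·TP/(2·TP+FP+FN)):
  class_0: TP=20, FP=10+5+0+5+2=22, FN=6+2+3+6+5=22 → 40/84 = 0.4762
  class_1: TP=61, FP=6+5+0+9+4=24, FN=10+14+12+7+11=54 → 122/200 = 0.6100
  class_2: TP=60, FP=2+14+0+3+7=26, FN=5+5+6+9+9=34 → 120/180 = 0.6667
  class_3: TP=36, FP=3+12+6+6+1=28, FN=0+0+0+1+1=2 → 72/102 = 0.7059
  class_4: TP=43, FP=6+7+9+1+1=24, FN=5+9+3+6+5=28 → 86/138 = 0.6232
  class_5: TP=111, FP=5+11+9+1+5=31, FN=2+4+7+1+1=15 → 222/268 = 0.8284
Weighted-F1 score = Σ (supportᵢ/N)·F1 scoreᵢ with N=486: (42/486)·0.4762 + (115/486)·0.6100 + (94/486)·0.6667 + (38/486)·0.7059 + (71/486)·0.6232 + (126/486)·0.8284 = 0.675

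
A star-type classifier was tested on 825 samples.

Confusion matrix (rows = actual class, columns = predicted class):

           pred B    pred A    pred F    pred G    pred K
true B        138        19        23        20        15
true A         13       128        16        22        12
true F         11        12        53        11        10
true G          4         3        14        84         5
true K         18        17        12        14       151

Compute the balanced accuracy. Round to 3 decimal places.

Balanced accuracy = mean of per-class recall.
  B: recall = 138/215 = 0.6419
  A: recall = 128/191 = 0.6702
  F: recall = 53/97 = 0.5464
  G: recall = 84/110 = 0.7636
  K: recall = 151/212 = 0.7123
Mean = (0.6419 + 0.6702 + 0.5464 + 0.7636 + 0.7123) / 5 = 0.667

0.667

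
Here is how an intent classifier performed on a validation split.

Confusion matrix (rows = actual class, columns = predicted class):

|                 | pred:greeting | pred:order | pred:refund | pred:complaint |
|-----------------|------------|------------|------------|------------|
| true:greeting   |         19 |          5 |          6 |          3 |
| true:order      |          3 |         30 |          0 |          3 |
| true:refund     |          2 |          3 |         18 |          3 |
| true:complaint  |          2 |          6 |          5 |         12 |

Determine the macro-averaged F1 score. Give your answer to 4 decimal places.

Per-class F1 score (2·TP/(2·TP+FP+FN)):
  greeting: TP=19, FP=3+2+2=7, FN=5+6+3=14 → 38/59 = 0.64407
  order: TP=30, FP=5+3+6=14, FN=3+0+3=6 → 60/80 = 0.75000
  refund: TP=18, FP=6+0+5=11, FN=2+3+3=8 → 36/55 = 0.65455
  complaint: TP=12, FP=3+3+3=9, FN=2+6+5=13 → 24/46 = 0.52174
Macro-F1 score = mean = (0.64407 + 0.75000 + 0.65455 + 0.52174) / 4 = 0.6426

0.6426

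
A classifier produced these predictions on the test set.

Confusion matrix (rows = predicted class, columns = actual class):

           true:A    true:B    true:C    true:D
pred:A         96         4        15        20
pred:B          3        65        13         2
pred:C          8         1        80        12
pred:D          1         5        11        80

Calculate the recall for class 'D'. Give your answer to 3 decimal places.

0.702

Treat 'D' as positive and all other classes as negative.
recall = TP/(TP+FN).
D: TP=80, FN=20+2+12=34 → 80/114 = 0.7018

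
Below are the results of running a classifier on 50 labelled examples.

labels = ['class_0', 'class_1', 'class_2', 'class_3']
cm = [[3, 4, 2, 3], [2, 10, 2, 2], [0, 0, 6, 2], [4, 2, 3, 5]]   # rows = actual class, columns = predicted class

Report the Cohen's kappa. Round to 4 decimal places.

Observed agreement pₒ = trace/N = 24/50 = 0.48000
Expected agreement pₑ = Σ (rowᵢ·colᵢ)/N² = (12·9 + 16·16 + 8·13 + 14·12)/50² = 0.25440
κ = (pₒ − pₑ)/(1 − pₑ) = (0.48000 − 0.25440)/(1 − 0.25440) = 0.3026

0.3026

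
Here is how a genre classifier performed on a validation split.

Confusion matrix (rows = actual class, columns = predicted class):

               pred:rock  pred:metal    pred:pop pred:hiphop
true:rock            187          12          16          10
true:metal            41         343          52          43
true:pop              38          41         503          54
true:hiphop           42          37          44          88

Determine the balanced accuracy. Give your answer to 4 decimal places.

Balanced accuracy = mean of per-class recall.
  rock: recall = 187/225 = 0.83111
  metal: recall = 343/479 = 0.71608
  pop: recall = 503/636 = 0.79088
  hiphop: recall = 88/211 = 0.41706
Mean = (0.83111 + 0.71608 + 0.79088 + 0.41706) / 4 = 0.6888

0.6888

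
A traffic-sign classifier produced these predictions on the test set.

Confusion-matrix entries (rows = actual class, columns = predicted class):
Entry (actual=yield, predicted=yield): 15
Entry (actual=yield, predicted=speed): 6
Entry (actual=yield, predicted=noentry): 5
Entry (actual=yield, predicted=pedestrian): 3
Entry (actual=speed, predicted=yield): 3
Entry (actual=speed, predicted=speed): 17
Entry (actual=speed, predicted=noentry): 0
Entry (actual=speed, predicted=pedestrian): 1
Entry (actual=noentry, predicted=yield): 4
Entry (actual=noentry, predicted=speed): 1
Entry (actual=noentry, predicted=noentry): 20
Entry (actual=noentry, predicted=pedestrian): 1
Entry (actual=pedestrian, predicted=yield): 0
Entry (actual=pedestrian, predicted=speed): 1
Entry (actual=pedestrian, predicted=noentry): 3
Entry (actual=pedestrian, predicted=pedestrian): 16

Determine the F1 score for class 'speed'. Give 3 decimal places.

0.739

Take TP from the diagonal, FP from the rest of the 'speed' prediction marginal, FN from the rest of the 'speed' actual marginal.
F1 score = 2·TP/(2·TP+FP+FN).
speed: TP=17, FP=6+1+1=8, FN=3+0+1=4 → 34/46 = 0.7391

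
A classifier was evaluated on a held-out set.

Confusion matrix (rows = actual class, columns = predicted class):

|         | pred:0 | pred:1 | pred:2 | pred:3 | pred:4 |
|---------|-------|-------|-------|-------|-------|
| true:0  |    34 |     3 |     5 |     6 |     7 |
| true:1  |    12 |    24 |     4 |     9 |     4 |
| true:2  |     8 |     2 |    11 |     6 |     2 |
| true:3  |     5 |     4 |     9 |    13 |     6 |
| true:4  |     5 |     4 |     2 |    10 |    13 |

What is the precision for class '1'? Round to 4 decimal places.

0.6486

Take TP from the diagonal, FP from the rest of the '1' prediction marginal, FN from the rest of the '1' actual marginal.
precision = TP/(TP+FP).
1: TP=24, FP=3+2+4+4=13 → 24/37 = 0.64865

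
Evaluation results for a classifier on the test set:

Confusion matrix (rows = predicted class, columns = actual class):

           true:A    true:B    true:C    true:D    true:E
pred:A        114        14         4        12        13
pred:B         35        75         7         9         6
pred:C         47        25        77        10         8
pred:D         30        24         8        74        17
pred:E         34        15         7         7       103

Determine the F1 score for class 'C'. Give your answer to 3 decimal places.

0.570

One-vs-rest for 'C': TP = diagonal; FP = other classes predicted 'C'; FN = 'C' predicted as other.
F1 score = 2·TP/(2·TP+FP+FN).
C: TP=77, FP=47+25+10+8=90, FN=4+7+8+7=26 → 154/270 = 0.5704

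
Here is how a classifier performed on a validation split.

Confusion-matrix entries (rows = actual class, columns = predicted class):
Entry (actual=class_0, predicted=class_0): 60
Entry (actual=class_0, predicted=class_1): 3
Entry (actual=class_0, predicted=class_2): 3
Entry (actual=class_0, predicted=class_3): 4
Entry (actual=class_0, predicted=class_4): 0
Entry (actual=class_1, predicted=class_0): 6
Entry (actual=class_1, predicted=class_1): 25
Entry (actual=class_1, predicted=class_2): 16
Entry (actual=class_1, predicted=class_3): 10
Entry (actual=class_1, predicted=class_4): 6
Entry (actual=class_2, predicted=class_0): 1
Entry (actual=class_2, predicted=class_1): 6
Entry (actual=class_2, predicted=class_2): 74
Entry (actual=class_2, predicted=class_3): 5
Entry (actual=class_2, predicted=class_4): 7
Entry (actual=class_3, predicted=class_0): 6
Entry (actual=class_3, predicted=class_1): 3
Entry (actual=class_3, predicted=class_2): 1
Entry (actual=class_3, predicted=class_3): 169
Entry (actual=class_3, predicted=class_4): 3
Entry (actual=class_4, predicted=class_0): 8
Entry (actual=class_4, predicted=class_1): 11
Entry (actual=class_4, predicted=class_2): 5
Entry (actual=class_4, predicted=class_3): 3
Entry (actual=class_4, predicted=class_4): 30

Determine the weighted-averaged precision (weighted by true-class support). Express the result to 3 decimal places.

0.758

Per-class precision (TP/(TP+FP)):
  class_0: TP=60, FP=6+1+6+8=21 → 60/81 = 0.7407
  class_1: TP=25, FP=3+6+3+11=23 → 25/48 = 0.5208
  class_2: TP=74, FP=3+16+1+5=25 → 74/99 = 0.7475
  class_3: TP=169, FP=4+10+5+3=22 → 169/191 = 0.8848
  class_4: TP=30, FP=0+6+7+3=16 → 30/46 = 0.6522
Weighted-precision = Σ (supportᵢ/N)·precisionᵢ with N=465: (70/465)·0.7407 + (63/465)·0.5208 + (93/465)·0.7475 + (182/465)·0.8848 + (57/465)·0.6522 = 0.758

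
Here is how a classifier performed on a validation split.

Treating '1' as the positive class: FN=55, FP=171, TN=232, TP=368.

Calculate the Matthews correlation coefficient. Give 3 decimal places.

0.468

MCC = (TP·TN − FP·FN) / √((TP+FP)(TP+FN)(TN+FP)(TN+FN))
Numerator = 368·232 − 171·55 = 75971
Denominator = √(539·423·403·287) = √26370361017 = 162389.5348
MCC = 75971 / 162389.5348 = 0.468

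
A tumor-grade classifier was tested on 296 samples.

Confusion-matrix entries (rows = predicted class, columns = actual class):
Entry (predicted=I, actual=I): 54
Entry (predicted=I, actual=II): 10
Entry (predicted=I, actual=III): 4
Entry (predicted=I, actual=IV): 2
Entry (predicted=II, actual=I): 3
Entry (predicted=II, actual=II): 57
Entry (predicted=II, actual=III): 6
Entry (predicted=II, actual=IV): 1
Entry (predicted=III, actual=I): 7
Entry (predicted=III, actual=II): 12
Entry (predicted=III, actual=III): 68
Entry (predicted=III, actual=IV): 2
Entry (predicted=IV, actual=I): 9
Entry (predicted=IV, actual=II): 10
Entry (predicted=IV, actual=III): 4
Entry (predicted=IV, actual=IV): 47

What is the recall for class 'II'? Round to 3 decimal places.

One-vs-rest for 'II': TP = diagonal; FP = other classes predicted 'II'; FN = 'II' predicted as other.
recall = TP/(TP+FN).
II: TP=57, FN=10+12+10=32 → 57/89 = 0.6404

0.640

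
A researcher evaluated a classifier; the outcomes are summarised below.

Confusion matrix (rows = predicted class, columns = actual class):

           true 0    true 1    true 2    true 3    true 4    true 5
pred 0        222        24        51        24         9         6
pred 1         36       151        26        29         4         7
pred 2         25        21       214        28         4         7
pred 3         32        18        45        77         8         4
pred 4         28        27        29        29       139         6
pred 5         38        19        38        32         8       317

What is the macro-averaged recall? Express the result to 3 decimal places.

Per-class recall (TP/(TP+FN)):
  0: TP=222, FN=36+25+32+28+38=159 → 222/381 = 0.5827
  1: TP=151, FN=24+21+18+27+19=109 → 151/260 = 0.5808
  2: TP=214, FN=51+26+45+29+38=189 → 214/403 = 0.5310
  3: TP=77, FN=24+29+28+29+32=142 → 77/219 = 0.3516
  4: TP=139, FN=9+4+4+8+8=33 → 139/172 = 0.8081
  5: TP=317, FN=6+7+7+4+6=30 → 317/347 = 0.9135
Macro-recall = mean = (0.5827 + 0.5808 + 0.5310 + 0.3516 + 0.8081 + 0.9135) / 6 = 0.628

0.628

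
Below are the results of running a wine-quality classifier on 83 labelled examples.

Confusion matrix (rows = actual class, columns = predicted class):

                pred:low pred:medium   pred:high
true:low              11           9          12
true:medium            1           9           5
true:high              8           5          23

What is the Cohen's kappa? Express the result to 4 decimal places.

Observed agreement pₒ = trace/N = 43/83 = 0.51807
Expected agreement pₑ = Σ (rowᵢ·colᵢ)/N² = (32·20 + 15·23 + 36·40)/83² = 0.35201
κ = (pₒ − pₑ)/(1 − pₑ) = (0.51807 − 0.35201)/(1 − 0.35201) = 0.2563

0.2563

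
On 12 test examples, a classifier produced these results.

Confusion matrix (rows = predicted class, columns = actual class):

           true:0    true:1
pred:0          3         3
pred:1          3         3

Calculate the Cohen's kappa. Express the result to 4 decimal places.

0.0000

Observed agreement pₒ = trace/N = 6/12 = 0.50000
Expected agreement pₑ = Σ (rowᵢ·colᵢ)/N² = (6·6 + 6·6)/12² = 0.50000
κ = (pₒ − pₑ)/(1 − pₑ) = (0.50000 − 0.50000)/(1 − 0.50000) = 0.0000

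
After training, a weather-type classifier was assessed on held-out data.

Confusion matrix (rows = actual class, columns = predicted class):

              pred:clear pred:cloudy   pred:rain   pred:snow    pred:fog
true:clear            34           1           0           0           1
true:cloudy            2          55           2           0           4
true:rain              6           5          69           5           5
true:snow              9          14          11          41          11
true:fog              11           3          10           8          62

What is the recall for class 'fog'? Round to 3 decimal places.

0.660

Treat 'fog' as positive and all other classes as negative.
recall = TP/(TP+FN).
fog: TP=62, FN=11+3+10+8=32 → 62/94 = 0.6596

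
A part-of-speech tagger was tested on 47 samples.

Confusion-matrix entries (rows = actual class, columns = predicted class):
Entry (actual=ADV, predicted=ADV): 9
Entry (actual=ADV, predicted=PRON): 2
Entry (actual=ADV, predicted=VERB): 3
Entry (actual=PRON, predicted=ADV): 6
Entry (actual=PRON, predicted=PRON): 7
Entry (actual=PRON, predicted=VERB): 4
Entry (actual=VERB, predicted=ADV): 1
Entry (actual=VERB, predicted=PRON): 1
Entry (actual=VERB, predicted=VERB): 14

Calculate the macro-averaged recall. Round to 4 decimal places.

Per-class recall (TP/(TP+FN)):
  ADV: TP=9, FN=2+3=5 → 9/14 = 0.64286
  PRON: TP=7, FN=6+4=10 → 7/17 = 0.41176
  VERB: TP=14, FN=1+1=2 → 14/16 = 0.87500
Macro-recall = mean = (0.64286 + 0.41176 + 0.87500) / 3 = 0.6432

0.6432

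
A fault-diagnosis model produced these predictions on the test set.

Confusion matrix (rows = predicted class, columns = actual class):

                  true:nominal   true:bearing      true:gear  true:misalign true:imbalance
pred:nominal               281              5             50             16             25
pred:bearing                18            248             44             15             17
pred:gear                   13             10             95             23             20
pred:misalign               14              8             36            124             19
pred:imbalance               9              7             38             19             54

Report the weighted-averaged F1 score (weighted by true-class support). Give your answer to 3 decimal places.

0.648

Per-class F1 score (2·TP/(2·TP+FP+FN)):
  nominal: TP=281, FP=5+50+16+25=96, FN=18+13+14+9=54 → 562/712 = 0.7893
  bearing: TP=248, FP=18+44+15+17=94, FN=5+10+8+7=30 → 496/620 = 0.8000
  gear: TP=95, FP=13+10+23+20=66, FN=50+44+36+38=168 → 190/424 = 0.4481
  misalign: TP=124, FP=14+8+36+19=77, FN=16+15+23+19=73 → 248/398 = 0.6231
  imbalance: TP=54, FP=9+7+38+19=73, FN=25+17+20+19=81 → 108/262 = 0.4122
Weighted-F1 score = Σ (supportᵢ/N)·F1 scoreᵢ with N=1208: (335/1208)·0.7893 + (278/1208)·0.8000 + (263/1208)·0.4481 + (197/1208)·0.6231 + (135/1208)·0.4122 = 0.648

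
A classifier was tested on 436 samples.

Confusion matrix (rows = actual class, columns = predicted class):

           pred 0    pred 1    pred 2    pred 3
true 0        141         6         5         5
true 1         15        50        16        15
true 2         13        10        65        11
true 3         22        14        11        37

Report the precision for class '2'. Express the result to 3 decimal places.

0.670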